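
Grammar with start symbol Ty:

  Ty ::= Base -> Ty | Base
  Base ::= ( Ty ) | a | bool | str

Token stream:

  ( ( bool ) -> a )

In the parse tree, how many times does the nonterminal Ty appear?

4

[Ty [Base ( [Ty [Base ( [Ty [Base bool]] )] -> [Ty [Base a]]] )]]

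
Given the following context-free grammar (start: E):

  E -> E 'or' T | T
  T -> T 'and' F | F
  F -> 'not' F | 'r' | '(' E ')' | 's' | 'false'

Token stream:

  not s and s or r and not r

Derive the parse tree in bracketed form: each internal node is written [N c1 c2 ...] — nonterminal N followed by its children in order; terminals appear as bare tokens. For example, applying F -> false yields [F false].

[E [E [T [T [F not [F s]]] and [F s]]] or [T [T [F r]] and [F not [F r]]]]

E
E or T
T or T
T and F or T
F and F or T
not F and F or T
not s and F or T
not s and s or T
not s and s or T and F
not s and s or F and F
not s and s or r and F
not s and s or r and not F
not s and s or r and not r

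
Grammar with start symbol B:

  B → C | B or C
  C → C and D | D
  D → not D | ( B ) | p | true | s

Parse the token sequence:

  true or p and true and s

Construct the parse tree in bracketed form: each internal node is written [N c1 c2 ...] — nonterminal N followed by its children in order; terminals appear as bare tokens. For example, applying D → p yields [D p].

[B [B [C [D true]]] or [C [C [C [D p]] and [D true]] and [D s]]]

B
B or C
C or C
D or C
true or C
true or C and D
true or C and D and D
true or D and D and D
true or p and D and D
true or p and true and D
true or p and true and s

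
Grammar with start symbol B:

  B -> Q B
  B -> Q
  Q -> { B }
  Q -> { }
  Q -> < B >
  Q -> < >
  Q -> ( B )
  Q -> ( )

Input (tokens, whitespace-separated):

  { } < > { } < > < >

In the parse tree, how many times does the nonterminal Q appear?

5

[B [Q { }] [B [Q < >] [B [Q { }] [B [Q < >] [B [Q < >]]]]]]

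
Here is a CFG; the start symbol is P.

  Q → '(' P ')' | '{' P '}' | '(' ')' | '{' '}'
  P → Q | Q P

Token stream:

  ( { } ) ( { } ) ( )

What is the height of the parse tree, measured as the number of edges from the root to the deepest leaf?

5

[P [Q ( [P [Q { }]] )] [P [Q ( [P [Q { }]] )] [P [Q ( )]]]]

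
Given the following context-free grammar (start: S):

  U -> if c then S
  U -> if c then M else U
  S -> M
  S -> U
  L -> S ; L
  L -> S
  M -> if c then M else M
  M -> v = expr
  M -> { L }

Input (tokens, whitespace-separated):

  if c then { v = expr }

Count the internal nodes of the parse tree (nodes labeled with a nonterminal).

7

[S [U if c then [S [M { [L [S [M v = expr]]] }]]]]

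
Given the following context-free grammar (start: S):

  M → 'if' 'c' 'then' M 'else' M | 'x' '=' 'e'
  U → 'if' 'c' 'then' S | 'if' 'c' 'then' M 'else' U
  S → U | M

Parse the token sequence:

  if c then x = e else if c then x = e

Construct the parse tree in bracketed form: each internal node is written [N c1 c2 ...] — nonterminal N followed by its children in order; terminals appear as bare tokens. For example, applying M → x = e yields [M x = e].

[S [U if c then [M x = e] else [U if c then [S [M x = e]]]]]

S
U
if c then M else U
if c then x = e else U
if c then x = e else if c then S
if c then x = e else if c then M
if c then x = e else if c then x = e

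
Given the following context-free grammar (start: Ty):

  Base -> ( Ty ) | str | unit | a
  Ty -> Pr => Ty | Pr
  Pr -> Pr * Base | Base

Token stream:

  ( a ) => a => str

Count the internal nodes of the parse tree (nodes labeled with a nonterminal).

[Ty [Pr [Base ( [Ty [Pr [Base a]]] )]] => [Ty [Pr [Base a]] => [Ty [Pr [Base str]]]]]

12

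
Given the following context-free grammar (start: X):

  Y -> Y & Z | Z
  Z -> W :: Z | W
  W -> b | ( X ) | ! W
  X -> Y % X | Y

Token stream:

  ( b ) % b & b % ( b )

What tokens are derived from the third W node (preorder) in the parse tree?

b

[X [Y [Z [W ( [X [Y [Z [W b]]]] )]]] % [X [Y [Y [Z [W b]]] & [Z [W b]]] % [X [Y [Z [W ( [X [Y [Z [W b]]]] )]]]]]]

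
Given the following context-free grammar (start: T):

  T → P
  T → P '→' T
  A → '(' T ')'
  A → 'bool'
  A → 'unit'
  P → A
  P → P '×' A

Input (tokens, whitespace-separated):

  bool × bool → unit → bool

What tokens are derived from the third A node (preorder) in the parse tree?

unit

[T [P [P [A bool]] × [A bool]] → [T [P [A unit]] → [T [P [A bool]]]]]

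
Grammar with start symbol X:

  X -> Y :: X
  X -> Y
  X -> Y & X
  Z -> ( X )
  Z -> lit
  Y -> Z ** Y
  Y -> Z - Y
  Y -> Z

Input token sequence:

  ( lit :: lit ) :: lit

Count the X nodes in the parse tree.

4

[X [Y [Z ( [X [Y [Z lit]] :: [X [Y [Z lit]]]] )]] :: [X [Y [Z lit]]]]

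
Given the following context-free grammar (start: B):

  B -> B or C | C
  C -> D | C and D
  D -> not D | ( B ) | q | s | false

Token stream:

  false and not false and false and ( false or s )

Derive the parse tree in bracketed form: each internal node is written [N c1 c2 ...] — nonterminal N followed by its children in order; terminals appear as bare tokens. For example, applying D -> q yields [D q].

B
C
C and D
C and D and D
C and D and D and D
D and D and D and D
false and D and D and D
false and not D and D and D
false and not false and D and D
false and not false and false and D
false and not false and false and ( B )
false and not false and false and ( B or C )
false and not false and false and ( C or C )
false and not false and false and ( D or C )
false and not false and false and ( false or C )
false and not false and false and ( false or D )
false and not false and false and ( false or s )

[B [C [C [C [C [D false]] and [D not [D false]]] and [D false]] and [D ( [B [B [C [D false]]] or [C [D s]]] )]]]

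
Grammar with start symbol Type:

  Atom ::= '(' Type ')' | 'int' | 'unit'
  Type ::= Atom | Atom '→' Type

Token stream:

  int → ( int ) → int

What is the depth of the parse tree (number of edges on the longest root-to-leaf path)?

5

[Type [Atom int] → [Type [Atom ( [Type [Atom int]] )] → [Type [Atom int]]]]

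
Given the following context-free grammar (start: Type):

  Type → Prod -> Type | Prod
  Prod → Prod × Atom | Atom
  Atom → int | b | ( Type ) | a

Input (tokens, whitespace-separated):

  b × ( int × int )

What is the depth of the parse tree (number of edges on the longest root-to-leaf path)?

[Type [Prod [Prod [Atom b]] × [Atom ( [Type [Prod [Prod [Atom int]] × [Atom int]]] )]]]

7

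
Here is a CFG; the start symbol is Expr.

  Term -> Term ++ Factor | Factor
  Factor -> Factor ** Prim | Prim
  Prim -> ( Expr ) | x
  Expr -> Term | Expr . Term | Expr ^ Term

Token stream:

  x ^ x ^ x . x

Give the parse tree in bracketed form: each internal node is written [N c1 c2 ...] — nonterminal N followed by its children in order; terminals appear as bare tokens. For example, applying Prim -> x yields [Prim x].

[Expr [Expr [Expr [Expr [Term [Factor [Prim x]]]] ^ [Term [Factor [Prim x]]]] ^ [Term [Factor [Prim x]]]] . [Term [Factor [Prim x]]]]

Expr
Expr . Term
Expr ^ Term . Term
Expr ^ Term ^ Term . Term
Term ^ Term ^ Term . Term
Factor ^ Term ^ Term . Term
Prim ^ Term ^ Term . Term
x ^ Term ^ Term . Term
x ^ Factor ^ Term . Term
x ^ Prim ^ Term . Term
x ^ x ^ Term . Term
x ^ x ^ Factor . Term
x ^ x ^ Prim . Term
x ^ x ^ x . Term
x ^ x ^ x . Factor
x ^ x ^ x . Prim
x ^ x ^ x . x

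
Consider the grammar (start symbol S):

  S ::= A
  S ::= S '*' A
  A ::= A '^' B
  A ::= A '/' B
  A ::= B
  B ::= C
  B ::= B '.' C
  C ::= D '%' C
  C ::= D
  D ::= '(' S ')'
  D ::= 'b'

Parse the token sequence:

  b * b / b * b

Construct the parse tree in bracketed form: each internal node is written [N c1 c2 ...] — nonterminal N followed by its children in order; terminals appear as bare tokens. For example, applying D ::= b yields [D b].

[S [S [S [A [B [C [D b]]]]] * [A [A [B [C [D b]]]] / [B [C [D b]]]]] * [A [B [C [D b]]]]]

S
S * A
S * A * A
A * A * A
B * A * A
C * A * A
D * A * A
b * A * A
b * A / B * A
b * B / B * A
b * C / B * A
b * D / B * A
b * b / B * A
b * b / C * A
b * b / D * A
b * b / b * A
b * b / b * B
b * b / b * C
b * b / b * D
b * b / b * b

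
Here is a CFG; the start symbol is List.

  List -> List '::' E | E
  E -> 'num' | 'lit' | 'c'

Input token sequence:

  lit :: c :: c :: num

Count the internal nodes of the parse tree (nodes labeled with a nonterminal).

[List [List [List [List [E lit]] :: [E c]] :: [E c]] :: [E num]]

8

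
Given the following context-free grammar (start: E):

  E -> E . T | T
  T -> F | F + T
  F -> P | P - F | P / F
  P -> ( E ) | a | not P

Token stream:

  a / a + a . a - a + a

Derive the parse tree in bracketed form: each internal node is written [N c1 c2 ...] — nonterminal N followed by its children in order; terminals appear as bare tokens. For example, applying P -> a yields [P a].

E
E . T
T . T
F + T . T
P / F + T . T
a / F + T . T
a / P + T . T
a / a + T . T
a / a + F . T
a / a + P . T
a / a + a . T
a / a + a . F + T
a / a + a . P - F + T
a / a + a . a - F + T
a / a + a . a - P + T
a / a + a . a - a + T
a / a + a . a - a + F
a / a + a . a - a + P
a / a + a . a - a + a

[E [E [T [F [P a] / [F [P a]]] + [T [F [P a]]]]] . [T [F [P a] - [F [P a]]] + [T [F [P a]]]]]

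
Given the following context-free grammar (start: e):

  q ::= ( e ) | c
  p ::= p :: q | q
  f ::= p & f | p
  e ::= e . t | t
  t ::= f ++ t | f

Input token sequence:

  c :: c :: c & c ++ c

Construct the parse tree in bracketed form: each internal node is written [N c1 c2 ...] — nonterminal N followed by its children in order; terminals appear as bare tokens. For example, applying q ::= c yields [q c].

[e [t [f [p [p [p [q c]] :: [q c]] :: [q c]] & [f [p [q c]]]] ++ [t [f [p [q c]]]]]]

e
t
f ++ t
p & f ++ t
p :: q & f ++ t
p :: q :: q & f ++ t
q :: q :: q & f ++ t
c :: q :: q & f ++ t
c :: c :: q & f ++ t
c :: c :: c & f ++ t
c :: c :: c & p ++ t
c :: c :: c & q ++ t
c :: c :: c & c ++ t
c :: c :: c & c ++ f
c :: c :: c & c ++ p
c :: c :: c & c ++ q
c :: c :: c & c ++ c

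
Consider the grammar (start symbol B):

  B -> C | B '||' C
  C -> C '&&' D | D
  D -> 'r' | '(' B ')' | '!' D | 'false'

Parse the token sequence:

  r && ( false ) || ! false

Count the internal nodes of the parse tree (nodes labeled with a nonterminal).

[B [B [C [C [D r]] && [D ( [B [C [D false]]] )]]] || [C [D ! [D false]]]]

12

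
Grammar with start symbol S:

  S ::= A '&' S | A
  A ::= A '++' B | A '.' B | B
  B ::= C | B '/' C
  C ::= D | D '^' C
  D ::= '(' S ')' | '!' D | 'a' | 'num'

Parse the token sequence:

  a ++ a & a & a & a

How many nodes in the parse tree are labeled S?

[S [A [A [B [C [D a]]]] ++ [B [C [D a]]]] & [S [A [B [C [D a]]]] & [S [A [B [C [D a]]]] & [S [A [B [C [D a]]]]]]]]

4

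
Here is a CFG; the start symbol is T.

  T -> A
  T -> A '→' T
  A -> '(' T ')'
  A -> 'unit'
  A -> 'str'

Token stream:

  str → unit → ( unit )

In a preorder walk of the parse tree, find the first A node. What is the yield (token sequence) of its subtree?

[T [A str] → [T [A unit] → [T [A ( [T [A unit]] )]]]]

str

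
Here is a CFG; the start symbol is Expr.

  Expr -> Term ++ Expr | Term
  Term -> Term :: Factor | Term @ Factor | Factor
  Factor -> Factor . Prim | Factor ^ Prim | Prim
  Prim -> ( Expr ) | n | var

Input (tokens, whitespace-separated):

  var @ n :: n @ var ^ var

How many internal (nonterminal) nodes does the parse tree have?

[Expr [Term [Term [Term [Term [Factor [Prim var]]] @ [Factor [Prim n]]] :: [Factor [Prim n]]] @ [Factor [Factor [Prim var]] ^ [Prim var]]]]

15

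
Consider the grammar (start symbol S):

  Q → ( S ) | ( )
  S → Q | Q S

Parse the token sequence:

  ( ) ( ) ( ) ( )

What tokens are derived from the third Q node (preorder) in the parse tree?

[S [Q ( )] [S [Q ( )] [S [Q ( )] [S [Q ( )]]]]]

( )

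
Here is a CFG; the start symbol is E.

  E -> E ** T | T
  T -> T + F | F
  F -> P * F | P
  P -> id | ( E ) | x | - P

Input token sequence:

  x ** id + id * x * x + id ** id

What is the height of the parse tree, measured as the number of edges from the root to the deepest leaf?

[E [E [E [T [F [P x]]]] ** [T [T [T [F [P id]]] + [F [P id] * [F [P x] * [F [P x]]]]] + [F [P id]]]] ** [T [F [P id]]]]

8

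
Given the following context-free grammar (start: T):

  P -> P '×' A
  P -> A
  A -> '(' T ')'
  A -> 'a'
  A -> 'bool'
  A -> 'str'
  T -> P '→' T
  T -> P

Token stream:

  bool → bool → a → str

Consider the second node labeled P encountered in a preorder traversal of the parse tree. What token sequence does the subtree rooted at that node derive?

[T [P [A bool]] → [T [P [A bool]] → [T [P [A a]] → [T [P [A str]]]]]]

bool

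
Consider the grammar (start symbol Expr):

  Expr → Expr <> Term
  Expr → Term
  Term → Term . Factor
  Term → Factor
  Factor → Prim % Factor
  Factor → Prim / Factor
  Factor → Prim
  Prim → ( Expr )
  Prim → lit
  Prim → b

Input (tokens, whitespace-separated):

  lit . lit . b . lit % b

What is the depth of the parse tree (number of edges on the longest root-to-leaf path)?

7

[Expr [Term [Term [Term [Term [Factor [Prim lit]]] . [Factor [Prim lit]]] . [Factor [Prim b]]] . [Factor [Prim lit] % [Factor [Prim b]]]]]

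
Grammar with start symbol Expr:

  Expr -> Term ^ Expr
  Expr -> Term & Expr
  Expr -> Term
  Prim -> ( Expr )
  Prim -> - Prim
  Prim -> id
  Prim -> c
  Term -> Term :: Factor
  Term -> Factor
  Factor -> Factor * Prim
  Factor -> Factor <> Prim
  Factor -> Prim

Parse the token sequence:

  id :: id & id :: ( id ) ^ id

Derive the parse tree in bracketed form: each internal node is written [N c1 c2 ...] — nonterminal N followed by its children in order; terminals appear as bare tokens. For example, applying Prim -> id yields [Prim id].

Expr
Term & Expr
Term :: Factor & Expr
Factor :: Factor & Expr
Prim :: Factor & Expr
id :: Factor & Expr
id :: Prim & Expr
id :: id & Expr
id :: id & Term ^ Expr
id :: id & Term :: Factor ^ Expr
id :: id & Factor :: Factor ^ Expr
id :: id & Prim :: Factor ^ Expr
id :: id & id :: Factor ^ Expr
id :: id & id :: Prim ^ Expr
id :: id & id :: ( Expr ) ^ Expr
id :: id & id :: ( Term ) ^ Expr
id :: id & id :: ( Factor ) ^ Expr
id :: id & id :: ( Prim ) ^ Expr
id :: id & id :: ( id ) ^ Expr
id :: id & id :: ( id ) ^ Term
id :: id & id :: ( id ) ^ Factor
id :: id & id :: ( id ) ^ Prim
id :: id & id :: ( id ) ^ id

[Expr [Term [Term [Factor [Prim id]]] :: [Factor [Prim id]]] & [Expr [Term [Term [Factor [Prim id]]] :: [Factor [Prim ( [Expr [Term [Factor [Prim id]]]] )]]] ^ [Expr [Term [Factor [Prim id]]]]]]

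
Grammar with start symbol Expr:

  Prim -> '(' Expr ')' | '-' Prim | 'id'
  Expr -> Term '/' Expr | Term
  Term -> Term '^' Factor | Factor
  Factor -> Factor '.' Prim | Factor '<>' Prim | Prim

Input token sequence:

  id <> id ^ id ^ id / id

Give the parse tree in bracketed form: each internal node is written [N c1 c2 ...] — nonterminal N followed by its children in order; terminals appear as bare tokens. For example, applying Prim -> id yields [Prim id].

[Expr [Term [Term [Term [Factor [Factor [Prim id]] <> [Prim id]]] ^ [Factor [Prim id]]] ^ [Factor [Prim id]]] / [Expr [Term [Factor [Prim id]]]]]

Expr
Term / Expr
Term ^ Factor / Expr
Term ^ Factor ^ Factor / Expr
Factor ^ Factor ^ Factor / Expr
Factor <> Prim ^ Factor ^ Factor / Expr
Prim <> Prim ^ Factor ^ Factor / Expr
id <> Prim ^ Factor ^ Factor / Expr
id <> id ^ Factor ^ Factor / Expr
id <> id ^ Prim ^ Factor / Expr
id <> id ^ id ^ Factor / Expr
id <> id ^ id ^ Prim / Expr
id <> id ^ id ^ id / Expr
id <> id ^ id ^ id / Term
id <> id ^ id ^ id / Factor
id <> id ^ id ^ id / Prim
id <> id ^ id ^ id / id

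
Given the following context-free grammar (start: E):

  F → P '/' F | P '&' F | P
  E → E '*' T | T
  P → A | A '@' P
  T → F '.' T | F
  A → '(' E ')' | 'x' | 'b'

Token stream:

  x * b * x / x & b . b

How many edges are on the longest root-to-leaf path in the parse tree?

7

[E [E [E [T [F [P [A x]]]]] * [T [F [P [A b]]]]] * [T [F [P [A x]] / [F [P [A x]] & [F [P [A b]]]]] . [T [F [P [A b]]]]]]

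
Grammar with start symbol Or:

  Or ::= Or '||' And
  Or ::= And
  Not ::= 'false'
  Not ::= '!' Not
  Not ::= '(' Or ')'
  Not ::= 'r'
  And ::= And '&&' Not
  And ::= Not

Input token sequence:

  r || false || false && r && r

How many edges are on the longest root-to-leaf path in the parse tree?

5

[Or [Or [Or [And [Not r]]] || [And [Not false]]] || [And [And [And [Not false]] && [Not r]] && [Not r]]]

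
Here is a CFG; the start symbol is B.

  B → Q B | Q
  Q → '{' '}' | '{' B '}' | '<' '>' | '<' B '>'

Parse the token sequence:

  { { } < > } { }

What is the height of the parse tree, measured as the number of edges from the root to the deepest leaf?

5

[B [Q { [B [Q { }] [B [Q < >]]] }] [B [Q { }]]]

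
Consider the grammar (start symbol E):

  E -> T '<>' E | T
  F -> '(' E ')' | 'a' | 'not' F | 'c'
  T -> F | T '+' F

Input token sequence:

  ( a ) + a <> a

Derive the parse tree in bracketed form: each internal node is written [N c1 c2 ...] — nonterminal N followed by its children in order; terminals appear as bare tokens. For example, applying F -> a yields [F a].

E
T <> E
T + F <> E
F + F <> E
( E ) + F <> E
( T ) + F <> E
( F ) + F <> E
( a ) + F <> E
( a ) + a <> E
( a ) + a <> T
( a ) + a <> F
( a ) + a <> a

[E [T [T [F ( [E [T [F a]]] )]] + [F a]] <> [E [T [F a]]]]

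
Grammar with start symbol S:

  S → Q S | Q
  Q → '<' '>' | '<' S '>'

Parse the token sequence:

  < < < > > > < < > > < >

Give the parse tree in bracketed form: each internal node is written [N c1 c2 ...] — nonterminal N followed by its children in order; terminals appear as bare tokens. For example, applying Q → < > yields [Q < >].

S
Q S
< S > S
< Q > S
< < S > > S
< < Q > > S
< < < > > > S
< < < > > > Q S
< < < > > > < S > S
< < < > > > < Q > S
< < < > > > < < > > S
< < < > > > < < > > Q
< < < > > > < < > > < >

[S [Q < [S [Q < [S [Q < >]] >]] >] [S [Q < [S [Q < >]] >] [S [Q < >]]]]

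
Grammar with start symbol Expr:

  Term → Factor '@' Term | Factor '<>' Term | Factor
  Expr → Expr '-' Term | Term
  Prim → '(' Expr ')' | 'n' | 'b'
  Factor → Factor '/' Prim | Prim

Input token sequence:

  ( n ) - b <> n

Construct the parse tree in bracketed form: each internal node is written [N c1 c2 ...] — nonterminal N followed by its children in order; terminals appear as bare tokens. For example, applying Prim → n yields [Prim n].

Expr
Expr - Term
Term - Term
Factor - Term
Prim - Term
( Expr ) - Term
( Term ) - Term
( Factor ) - Term
( Prim ) - Term
( n ) - Term
( n ) - Factor <> Term
( n ) - Prim <> Term
( n ) - b <> Term
( n ) - b <> Factor
( n ) - b <> Prim
( n ) - b <> n

[Expr [Expr [Term [Factor [Prim ( [Expr [Term [Factor [Prim n]]]] )]]]] - [Term [Factor [Prim b]] <> [Term [Factor [Prim n]]]]]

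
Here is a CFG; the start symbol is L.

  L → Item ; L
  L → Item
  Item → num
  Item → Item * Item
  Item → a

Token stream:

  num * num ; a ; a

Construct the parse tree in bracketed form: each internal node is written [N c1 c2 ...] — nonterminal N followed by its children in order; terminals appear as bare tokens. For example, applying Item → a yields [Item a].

[L [Item [Item num] * [Item num]] ; [L [Item a] ; [L [Item a]]]]

L
Item ; L
Item * Item ; L
num * Item ; L
num * num ; L
num * num ; Item ; L
num * num ; a ; L
num * num ; a ; Item
num * num ; a ; a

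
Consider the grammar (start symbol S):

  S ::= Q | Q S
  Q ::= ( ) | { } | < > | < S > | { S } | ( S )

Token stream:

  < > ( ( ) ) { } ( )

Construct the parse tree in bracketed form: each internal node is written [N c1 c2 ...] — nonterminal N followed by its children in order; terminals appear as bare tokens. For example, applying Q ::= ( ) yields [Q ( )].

[S [Q < >] [S [Q ( [S [Q ( )]] )] [S [Q { }] [S [Q ( )]]]]]

S
Q S
< > S
< > Q S
< > ( S ) S
< > ( Q ) S
< > ( ( ) ) S
< > ( ( ) ) Q S
< > ( ( ) ) { } S
< > ( ( ) ) { } Q
< > ( ( ) ) { } ( )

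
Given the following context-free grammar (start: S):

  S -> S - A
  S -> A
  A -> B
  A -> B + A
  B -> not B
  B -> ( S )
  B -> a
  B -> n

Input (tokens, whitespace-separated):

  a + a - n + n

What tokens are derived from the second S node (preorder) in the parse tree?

[S [S [A [B a] + [A [B a]]]] - [A [B n] + [A [B n]]]]

a + a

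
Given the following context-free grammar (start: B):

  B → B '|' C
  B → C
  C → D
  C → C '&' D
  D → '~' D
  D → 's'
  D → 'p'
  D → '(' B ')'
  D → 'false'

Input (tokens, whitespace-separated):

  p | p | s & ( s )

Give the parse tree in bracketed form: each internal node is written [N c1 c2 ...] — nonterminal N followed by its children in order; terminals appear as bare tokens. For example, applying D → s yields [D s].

B
B | C
B | C | C
C | C | C
D | C | C
p | C | C
p | D | C
p | p | C
p | p | C & D
p | p | D & D
p | p | s & D
p | p | s & ( B )
p | p | s & ( C )
p | p | s & ( D )
p | p | s & ( s )

[B [B [B [C [D p]]] | [C [D p]]] | [C [C [D s]] & [D ( [B [C [D s]]] )]]]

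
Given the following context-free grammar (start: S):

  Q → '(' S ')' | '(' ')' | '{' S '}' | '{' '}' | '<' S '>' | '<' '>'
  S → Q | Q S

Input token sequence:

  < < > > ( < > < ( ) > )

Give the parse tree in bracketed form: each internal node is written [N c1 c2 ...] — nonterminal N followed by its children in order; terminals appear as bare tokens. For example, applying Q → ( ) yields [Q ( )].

S
Q S
< S > S
< Q > S
< < > > S
< < > > Q
< < > > ( S )
< < > > ( Q S )
< < > > ( < > S )
< < > > ( < > Q )
< < > > ( < > < S > )
< < > > ( < > < Q > )
< < > > ( < > < ( ) > )

[S [Q < [S [Q < >]] >] [S [Q ( [S [Q < >] [S [Q < [S [Q ( )]] >]]] )]]]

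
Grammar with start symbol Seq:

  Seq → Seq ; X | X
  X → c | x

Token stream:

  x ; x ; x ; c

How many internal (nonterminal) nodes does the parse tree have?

8

[Seq [Seq [Seq [Seq [X x]] ; [X x]] ; [X x]] ; [X c]]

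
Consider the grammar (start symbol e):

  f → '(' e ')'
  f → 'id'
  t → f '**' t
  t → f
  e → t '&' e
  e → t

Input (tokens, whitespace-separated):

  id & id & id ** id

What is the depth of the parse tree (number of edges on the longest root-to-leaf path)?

6

[e [t [f id]] & [e [t [f id]] & [e [t [f id] ** [t [f id]]]]]]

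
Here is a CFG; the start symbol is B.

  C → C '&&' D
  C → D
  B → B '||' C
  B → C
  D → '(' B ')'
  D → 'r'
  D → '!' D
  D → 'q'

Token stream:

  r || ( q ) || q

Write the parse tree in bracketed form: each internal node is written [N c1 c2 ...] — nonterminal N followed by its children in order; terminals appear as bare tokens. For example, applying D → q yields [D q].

B
B || C
B || C || C
C || C || C
D || C || C
r || C || C
r || D || C
r || ( B ) || C
r || ( C ) || C
r || ( D ) || C
r || ( q ) || C
r || ( q ) || D
r || ( q ) || q

[B [B [B [C [D r]]] || [C [D ( [B [C [D q]]] )]]] || [C [D q]]]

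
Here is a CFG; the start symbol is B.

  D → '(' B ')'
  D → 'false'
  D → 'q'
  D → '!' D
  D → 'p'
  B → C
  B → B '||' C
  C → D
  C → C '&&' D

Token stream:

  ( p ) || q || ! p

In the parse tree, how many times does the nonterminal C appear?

[B [B [B [C [D ( [B [C [D p]]] )]]] || [C [D q]]] || [C [D ! [D p]]]]

4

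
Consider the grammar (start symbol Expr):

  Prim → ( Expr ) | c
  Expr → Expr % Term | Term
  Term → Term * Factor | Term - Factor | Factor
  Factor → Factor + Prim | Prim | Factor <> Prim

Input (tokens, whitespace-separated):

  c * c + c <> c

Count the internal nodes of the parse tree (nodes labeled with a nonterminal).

[Expr [Term [Term [Factor [Prim c]]] * [Factor [Factor [Factor [Prim c]] + [Prim c]] <> [Prim c]]]]

11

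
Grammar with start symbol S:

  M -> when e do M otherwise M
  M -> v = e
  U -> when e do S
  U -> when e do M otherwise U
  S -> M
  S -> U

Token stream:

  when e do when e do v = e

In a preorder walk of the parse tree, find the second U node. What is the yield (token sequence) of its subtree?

[S [U when e do [S [U when e do [S [M v = e]]]]]]

when e do v = e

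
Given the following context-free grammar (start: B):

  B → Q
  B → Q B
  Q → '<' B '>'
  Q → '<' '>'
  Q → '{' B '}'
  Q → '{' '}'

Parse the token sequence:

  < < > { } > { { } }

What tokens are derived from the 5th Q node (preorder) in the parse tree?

{ }

[B [Q < [B [Q < >] [B [Q { }]]] >] [B [Q { [B [Q { }]] }]]]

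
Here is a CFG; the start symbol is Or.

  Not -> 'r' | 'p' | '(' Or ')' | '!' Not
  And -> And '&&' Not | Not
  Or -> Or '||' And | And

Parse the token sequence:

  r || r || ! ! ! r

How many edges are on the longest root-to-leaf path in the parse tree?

6

[Or [Or [Or [And [Not r]]] || [And [Not r]]] || [And [Not ! [Not ! [Not ! [Not r]]]]]]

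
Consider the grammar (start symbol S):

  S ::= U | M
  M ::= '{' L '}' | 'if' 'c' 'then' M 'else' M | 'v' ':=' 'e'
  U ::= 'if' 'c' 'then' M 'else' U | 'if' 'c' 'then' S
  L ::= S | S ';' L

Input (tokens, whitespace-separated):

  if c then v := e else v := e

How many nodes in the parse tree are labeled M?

3

[S [M if c then [M v := e] else [M v := e]]]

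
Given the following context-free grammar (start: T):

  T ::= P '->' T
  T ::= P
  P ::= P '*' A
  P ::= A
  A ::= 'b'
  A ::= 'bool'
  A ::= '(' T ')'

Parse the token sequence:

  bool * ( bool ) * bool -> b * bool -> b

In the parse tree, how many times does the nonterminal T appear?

4

[T [P [P [P [A bool]] * [A ( [T [P [A bool]]] )]] * [A bool]] -> [T [P [P [A b]] * [A bool]] -> [T [P [A b]]]]]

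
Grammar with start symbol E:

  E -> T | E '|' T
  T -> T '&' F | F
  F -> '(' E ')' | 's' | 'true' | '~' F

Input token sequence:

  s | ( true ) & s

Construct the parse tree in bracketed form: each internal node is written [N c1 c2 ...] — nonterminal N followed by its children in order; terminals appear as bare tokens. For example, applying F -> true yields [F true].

E
E | T
T | T
F | T
s | T
s | T & F
s | F & F
s | ( E ) & F
s | ( T ) & F
s | ( F ) & F
s | ( true ) & F
s | ( true ) & s

[E [E [T [F s]]] | [T [T [F ( [E [T [F true]]] )]] & [F s]]]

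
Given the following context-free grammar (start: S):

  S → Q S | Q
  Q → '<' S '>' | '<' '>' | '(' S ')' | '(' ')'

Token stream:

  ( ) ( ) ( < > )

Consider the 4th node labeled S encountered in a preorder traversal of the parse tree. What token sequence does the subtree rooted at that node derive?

< >

[S [Q ( )] [S [Q ( )] [S [Q ( [S [Q < >]] )]]]]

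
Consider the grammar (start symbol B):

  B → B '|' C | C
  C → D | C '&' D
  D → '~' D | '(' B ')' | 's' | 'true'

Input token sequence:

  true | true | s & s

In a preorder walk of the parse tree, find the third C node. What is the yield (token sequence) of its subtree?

s & s

[B [B [B [C [D true]]] | [C [D true]]] | [C [C [D s]] & [D s]]]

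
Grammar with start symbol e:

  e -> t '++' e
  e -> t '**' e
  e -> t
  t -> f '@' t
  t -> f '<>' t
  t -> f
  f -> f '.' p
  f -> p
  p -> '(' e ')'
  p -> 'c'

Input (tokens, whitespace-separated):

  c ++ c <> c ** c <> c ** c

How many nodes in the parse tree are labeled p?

6

[e [t [f [p c]]] ++ [e [t [f [p c]] <> [t [f [p c]]]] ** [e [t [f [p c]] <> [t [f [p c]]]] ** [e [t [f [p c]]]]]]]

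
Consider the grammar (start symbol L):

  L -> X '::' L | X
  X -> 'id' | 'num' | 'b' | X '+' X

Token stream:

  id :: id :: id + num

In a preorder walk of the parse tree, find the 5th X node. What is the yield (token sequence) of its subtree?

[L [X id] :: [L [X id] :: [L [X [X id] + [X num]]]]]

num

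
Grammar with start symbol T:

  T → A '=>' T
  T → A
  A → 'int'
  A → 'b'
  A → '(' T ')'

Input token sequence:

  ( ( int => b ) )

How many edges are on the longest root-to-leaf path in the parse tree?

7

[T [A ( [T [A ( [T [A int] => [T [A b]]] )]] )]]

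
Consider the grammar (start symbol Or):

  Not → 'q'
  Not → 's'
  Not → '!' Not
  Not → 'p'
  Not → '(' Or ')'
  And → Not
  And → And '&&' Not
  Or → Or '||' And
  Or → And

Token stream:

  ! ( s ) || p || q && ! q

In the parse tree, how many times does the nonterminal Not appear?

[Or [Or [Or [And [Not ! [Not ( [Or [And [Not s]]] )]]]] || [And [Not p]]] || [And [And [Not q]] && [Not ! [Not q]]]]

7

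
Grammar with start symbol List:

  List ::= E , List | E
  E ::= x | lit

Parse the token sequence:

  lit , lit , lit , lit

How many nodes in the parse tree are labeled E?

4

[List [E lit] , [List [E lit] , [List [E lit] , [List [E lit]]]]]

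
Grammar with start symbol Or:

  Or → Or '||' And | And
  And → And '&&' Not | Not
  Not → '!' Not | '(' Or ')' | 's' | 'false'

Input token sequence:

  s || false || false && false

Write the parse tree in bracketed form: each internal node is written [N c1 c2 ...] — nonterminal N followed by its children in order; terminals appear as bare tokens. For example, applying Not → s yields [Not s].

Or
Or || And
Or || And || And
And || And || And
Not || And || And
s || And || And
s || Not || And
s || false || And
s || false || And && Not
s || false || Not && Not
s || false || false && Not
s || false || false && false

[Or [Or [Or [And [Not s]]] || [And [Not false]]] || [And [And [Not false]] && [Not false]]]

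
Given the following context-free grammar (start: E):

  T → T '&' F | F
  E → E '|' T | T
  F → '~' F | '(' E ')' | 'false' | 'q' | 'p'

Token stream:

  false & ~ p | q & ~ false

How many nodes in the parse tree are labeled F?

[E [E [T [T [F false]] & [F ~ [F p]]]] | [T [T [F q]] & [F ~ [F false]]]]

6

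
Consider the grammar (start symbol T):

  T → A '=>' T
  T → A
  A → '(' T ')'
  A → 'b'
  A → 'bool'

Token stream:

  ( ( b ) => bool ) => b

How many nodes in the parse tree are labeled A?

[T [A ( [T [A ( [T [A b]] )] => [T [A bool]]] )] => [T [A b]]]

5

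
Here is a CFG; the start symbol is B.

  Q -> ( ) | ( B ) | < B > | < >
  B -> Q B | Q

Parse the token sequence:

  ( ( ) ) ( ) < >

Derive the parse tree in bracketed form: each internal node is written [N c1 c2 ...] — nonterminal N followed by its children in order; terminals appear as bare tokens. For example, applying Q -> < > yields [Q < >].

[B [Q ( [B [Q ( )]] )] [B [Q ( )] [B [Q < >]]]]

B
Q B
( B ) B
( Q ) B
( ( ) ) B
( ( ) ) Q B
( ( ) ) ( ) B
( ( ) ) ( ) Q
( ( ) ) ( ) < >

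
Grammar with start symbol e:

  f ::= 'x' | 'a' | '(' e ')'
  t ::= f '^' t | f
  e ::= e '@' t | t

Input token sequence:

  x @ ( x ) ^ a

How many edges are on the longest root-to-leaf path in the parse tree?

[e [e [t [f x]]] @ [t [f ( [e [t [f x]]] )] ^ [t [f a]]]]

6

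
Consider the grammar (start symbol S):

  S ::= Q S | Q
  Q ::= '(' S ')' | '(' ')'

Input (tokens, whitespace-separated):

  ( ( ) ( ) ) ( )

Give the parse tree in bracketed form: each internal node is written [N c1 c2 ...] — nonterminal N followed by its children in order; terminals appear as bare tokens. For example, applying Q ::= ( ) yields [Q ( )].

S
Q S
( S ) S
( Q S ) S
( ( ) S ) S
( ( ) Q ) S
( ( ) ( ) ) S
( ( ) ( ) ) Q
( ( ) ( ) ) ( )

[S [Q ( [S [Q ( )] [S [Q ( )]]] )] [S [Q ( )]]]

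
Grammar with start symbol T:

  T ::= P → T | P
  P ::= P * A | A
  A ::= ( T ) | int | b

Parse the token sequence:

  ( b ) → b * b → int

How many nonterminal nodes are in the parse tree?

14

[T [P [A ( [T [P [A b]]] )]] → [T [P [P [A b]] * [A b]] → [T [P [A int]]]]]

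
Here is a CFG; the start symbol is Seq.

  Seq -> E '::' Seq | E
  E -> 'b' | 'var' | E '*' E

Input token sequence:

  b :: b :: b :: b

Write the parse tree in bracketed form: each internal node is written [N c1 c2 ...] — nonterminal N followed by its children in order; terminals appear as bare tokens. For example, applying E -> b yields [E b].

[Seq [E b] :: [Seq [E b] :: [Seq [E b] :: [Seq [E b]]]]]

Seq
E :: Seq
b :: Seq
b :: E :: Seq
b :: b :: Seq
b :: b :: E :: Seq
b :: b :: b :: Seq
b :: b :: b :: E
b :: b :: b :: b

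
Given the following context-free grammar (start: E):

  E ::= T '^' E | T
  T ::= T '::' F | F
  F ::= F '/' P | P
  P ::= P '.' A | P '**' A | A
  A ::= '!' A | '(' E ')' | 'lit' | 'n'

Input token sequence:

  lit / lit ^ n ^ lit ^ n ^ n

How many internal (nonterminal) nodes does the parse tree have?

[E [T [F [F [P [A lit]]] / [P [A lit]]]] ^ [E [T [F [P [A n]]]] ^ [E [T [F [P [A lit]]]] ^ [E [T [F [P [A n]]]] ^ [E [T [F [P [A n]]]]]]]]]

28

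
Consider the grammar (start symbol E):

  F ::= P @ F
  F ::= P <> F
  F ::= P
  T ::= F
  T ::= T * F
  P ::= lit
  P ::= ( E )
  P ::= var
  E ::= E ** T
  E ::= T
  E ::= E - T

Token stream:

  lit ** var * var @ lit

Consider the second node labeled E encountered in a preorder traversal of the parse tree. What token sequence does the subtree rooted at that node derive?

lit

[E [E [T [F [P lit]]]] ** [T [T [F [P var]]] * [F [P var] @ [F [P lit]]]]]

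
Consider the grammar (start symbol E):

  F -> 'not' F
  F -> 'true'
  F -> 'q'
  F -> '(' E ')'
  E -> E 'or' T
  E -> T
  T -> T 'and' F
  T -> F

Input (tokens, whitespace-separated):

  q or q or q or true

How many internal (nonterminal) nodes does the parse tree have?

12

[E [E [E [E [T [F q]]] or [T [F q]]] or [T [F q]]] or [T [F true]]]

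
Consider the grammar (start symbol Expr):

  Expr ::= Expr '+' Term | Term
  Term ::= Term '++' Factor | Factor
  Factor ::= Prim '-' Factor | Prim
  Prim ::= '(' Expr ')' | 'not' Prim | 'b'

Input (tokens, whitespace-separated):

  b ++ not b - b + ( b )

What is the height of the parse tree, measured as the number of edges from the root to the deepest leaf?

[Expr [Expr [Term [Term [Factor [Prim b]]] ++ [Factor [Prim not [Prim b]] - [Factor [Prim b]]]]] + [Term [Factor [Prim ( [Expr [Term [Factor [Prim b]]]] )]]]]

8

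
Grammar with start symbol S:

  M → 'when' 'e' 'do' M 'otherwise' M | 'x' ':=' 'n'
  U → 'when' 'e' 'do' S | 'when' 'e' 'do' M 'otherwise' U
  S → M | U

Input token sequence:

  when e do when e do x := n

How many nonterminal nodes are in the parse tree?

[S [U when e do [S [U when e do [S [M x := n]]]]]]

6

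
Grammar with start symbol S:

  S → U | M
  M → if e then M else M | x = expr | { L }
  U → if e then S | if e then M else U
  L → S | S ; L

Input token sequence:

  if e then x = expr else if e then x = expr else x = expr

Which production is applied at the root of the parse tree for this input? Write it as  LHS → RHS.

S → M

[S [M if e then [M x = expr] else [M if e then [M x = expr] else [M x = expr]]]]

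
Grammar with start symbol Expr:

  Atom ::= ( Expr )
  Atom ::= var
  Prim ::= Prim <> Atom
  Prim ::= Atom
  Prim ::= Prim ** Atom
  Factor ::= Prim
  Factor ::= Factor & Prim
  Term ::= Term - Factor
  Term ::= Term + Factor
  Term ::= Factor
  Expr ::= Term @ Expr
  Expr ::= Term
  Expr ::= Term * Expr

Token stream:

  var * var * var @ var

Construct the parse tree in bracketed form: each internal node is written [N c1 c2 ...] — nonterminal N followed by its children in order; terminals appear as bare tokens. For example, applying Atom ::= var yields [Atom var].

Expr
Term * Expr
Factor * Expr
Prim * Expr
Atom * Expr
var * Expr
var * Term * Expr
var * Factor * Expr
var * Prim * Expr
var * Atom * Expr
var * var * Expr
var * var * Term @ Expr
var * var * Factor @ Expr
var * var * Prim @ Expr
var * var * Atom @ Expr
var * var * var @ Expr
var * var * var @ Term
var * var * var @ Factor
var * var * var @ Prim
var * var * var @ Atom
var * var * var @ var

[Expr [Term [Factor [Prim [Atom var]]]] * [Expr [Term [Factor [Prim [Atom var]]]] * [Expr [Term [Factor [Prim [Atom var]]]] @ [Expr [Term [Factor [Prim [Atom var]]]]]]]]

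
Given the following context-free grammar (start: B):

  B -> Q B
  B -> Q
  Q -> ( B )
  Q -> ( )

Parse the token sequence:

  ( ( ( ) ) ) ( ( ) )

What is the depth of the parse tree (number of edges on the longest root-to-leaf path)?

6

[B [Q ( [B [Q ( [B [Q ( )]] )]] )] [B [Q ( [B [Q ( )]] )]]]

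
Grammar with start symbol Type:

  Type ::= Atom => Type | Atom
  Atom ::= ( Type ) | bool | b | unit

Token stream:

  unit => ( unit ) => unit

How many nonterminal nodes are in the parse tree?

[Type [Atom unit] => [Type [Atom ( [Type [Atom unit]] )] => [Type [Atom unit]]]]

8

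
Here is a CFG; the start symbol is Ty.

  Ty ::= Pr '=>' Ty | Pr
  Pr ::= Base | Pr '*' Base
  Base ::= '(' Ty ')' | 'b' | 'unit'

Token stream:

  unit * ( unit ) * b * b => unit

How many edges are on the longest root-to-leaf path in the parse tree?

[Ty [Pr [Pr [Pr [Pr [Base unit]] * [Base ( [Ty [Pr [Base unit]]] )]] * [Base b]] * [Base b]] => [Ty [Pr [Base unit]]]]

8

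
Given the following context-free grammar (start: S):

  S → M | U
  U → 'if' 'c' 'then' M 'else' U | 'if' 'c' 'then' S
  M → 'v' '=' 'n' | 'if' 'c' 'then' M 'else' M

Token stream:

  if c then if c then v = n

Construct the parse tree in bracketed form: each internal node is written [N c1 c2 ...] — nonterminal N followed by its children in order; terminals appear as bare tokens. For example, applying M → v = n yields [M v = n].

[S [U if c then [S [U if c then [S [M v = n]]]]]]

S
U
if c then S
if c then U
if c then if c then S
if c then if c then M
if c then if c then v = n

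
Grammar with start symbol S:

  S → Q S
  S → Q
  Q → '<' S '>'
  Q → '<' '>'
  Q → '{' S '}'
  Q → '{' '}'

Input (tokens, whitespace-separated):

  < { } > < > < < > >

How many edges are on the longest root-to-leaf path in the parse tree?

6

[S [Q < [S [Q { }]] >] [S [Q < >] [S [Q < [S [Q < >]] >]]]]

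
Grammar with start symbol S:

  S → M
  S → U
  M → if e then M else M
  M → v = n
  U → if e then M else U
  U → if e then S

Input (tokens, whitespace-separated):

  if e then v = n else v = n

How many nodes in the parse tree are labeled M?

3

[S [M if e then [M v = n] else [M v = n]]]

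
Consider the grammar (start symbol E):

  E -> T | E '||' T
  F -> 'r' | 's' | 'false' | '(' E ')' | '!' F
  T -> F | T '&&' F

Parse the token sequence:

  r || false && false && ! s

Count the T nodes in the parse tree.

[E [E [T [F r]]] || [T [T [T [F false]] && [F false]] && [F ! [F s]]]]

4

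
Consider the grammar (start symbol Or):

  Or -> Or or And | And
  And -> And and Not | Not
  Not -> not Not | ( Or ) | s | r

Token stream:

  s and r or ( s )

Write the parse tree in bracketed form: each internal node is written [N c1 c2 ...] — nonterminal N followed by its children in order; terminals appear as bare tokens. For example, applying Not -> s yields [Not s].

[Or [Or [And [And [Not s]] and [Not r]]] or [And [Not ( [Or [And [Not s]]] )]]]

Or
Or or And
And or And
And and Not or And
Not and Not or And
s and Not or And
s and r or And
s and r or Not
s and r or ( Or )
s and r or ( And )
s and r or ( Not )
s and r or ( s )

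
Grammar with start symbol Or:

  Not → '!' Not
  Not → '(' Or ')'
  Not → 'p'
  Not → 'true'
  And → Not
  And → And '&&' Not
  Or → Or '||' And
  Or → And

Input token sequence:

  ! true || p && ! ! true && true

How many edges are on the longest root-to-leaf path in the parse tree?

6

[Or [Or [And [Not ! [Not true]]]] || [And [And [And [Not p]] && [Not ! [Not ! [Not true]]]] && [Not true]]]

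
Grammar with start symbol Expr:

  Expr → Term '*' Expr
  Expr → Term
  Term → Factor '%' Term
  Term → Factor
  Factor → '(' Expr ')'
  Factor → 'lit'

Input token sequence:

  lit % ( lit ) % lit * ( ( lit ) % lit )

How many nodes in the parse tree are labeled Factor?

[Expr [Term [Factor lit] % [Term [Factor ( [Expr [Term [Factor lit]]] )] % [Term [Factor lit]]]] * [Expr [Term [Factor ( [Expr [Term [Factor ( [Expr [Term [Factor lit]]] )] % [Term [Factor lit]]]] )]]]]

8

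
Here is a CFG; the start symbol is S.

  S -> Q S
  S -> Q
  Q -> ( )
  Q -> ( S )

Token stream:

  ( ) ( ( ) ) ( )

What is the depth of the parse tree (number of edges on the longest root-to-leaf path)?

[S [Q ( )] [S [Q ( [S [Q ( )]] )] [S [Q ( )]]]]

5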